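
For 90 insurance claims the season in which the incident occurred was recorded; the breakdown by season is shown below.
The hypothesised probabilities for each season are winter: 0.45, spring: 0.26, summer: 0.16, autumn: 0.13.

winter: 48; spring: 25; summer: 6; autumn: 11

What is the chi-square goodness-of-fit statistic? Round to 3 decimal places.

Expected counts E_i = n·p_i: 90×0.45 = 40.5, 90×0.26 = 23.4, 90×0.16 = 14.4, 90×0.13 = 11.7.
χ² = (48−40.5)²/40.5 + (25−23.4)²/23.4 + (6−14.4)²/14.4 + (11−11.7)²/11.7
   = 1.3889 + 0.1094 + 4.9000 + 0.0419
Sum = 6.440

6.440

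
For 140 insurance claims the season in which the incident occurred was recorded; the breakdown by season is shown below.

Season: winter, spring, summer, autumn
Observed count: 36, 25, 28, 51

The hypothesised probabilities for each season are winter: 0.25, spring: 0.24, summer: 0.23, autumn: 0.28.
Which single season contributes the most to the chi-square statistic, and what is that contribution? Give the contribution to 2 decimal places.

Expected counts E_i = n·p_i: 140×0.25 = 35, 140×0.24 = 33.6, 140×0.23 = 32.2, 140×0.28 = 39.2.
χ² = (36−35)²/35 + (25−33.6)²/33.6 + (28−32.2)²/32.2 + (51−39.2)²/39.2
   = 0.029 + 2.201 + 0.548 + 3.552
The largest term is for autumn: 3.55.

autumn, 3.55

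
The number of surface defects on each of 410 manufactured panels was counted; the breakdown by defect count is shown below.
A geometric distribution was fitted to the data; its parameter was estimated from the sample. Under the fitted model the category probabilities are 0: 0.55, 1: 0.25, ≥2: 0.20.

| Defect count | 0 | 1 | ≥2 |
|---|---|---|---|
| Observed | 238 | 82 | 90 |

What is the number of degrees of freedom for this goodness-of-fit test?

1

There are k = 3 categories and 1 parameter estimated from the data, so df = 3 − 1 − 1 = 1.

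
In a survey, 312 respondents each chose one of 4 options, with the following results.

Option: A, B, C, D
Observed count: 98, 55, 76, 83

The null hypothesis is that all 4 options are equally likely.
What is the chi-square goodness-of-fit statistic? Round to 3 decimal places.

12.282

Under H₀ each category has probability 1/4, so each expected count is 312/4 = 78.
χ² = (98−78)²/78 + (55−78)²/78 + (76−78)²/78 + (83−78)²/78
   = 5.1282 + 6.7821 + 0.0513 + 0.3205
Sum = 12.282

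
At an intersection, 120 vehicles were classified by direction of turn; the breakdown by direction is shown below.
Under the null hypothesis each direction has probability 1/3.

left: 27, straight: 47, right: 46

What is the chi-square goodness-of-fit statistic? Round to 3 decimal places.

6.350

Under H₀ each category has probability 1/3, so each expected count is 120/3 = 40.
cat           O        E   (O−E)²/E
left         27       40     4.2250
straight     47       40     1.2250
right        46       40     0.9000
Sum = 6.350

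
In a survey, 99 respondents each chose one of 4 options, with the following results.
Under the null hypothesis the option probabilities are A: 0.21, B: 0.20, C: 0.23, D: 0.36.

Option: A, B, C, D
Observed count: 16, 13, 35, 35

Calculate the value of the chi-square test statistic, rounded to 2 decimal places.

10.02

Expected counts E_i = n·p_i: 99×0.21 = 20.79, 99×0.20 = 19.8, 99×0.23 = 22.77, 99×0.36 = 35.64.
χ² = (16−20.79)²/20.79 + (13−19.8)²/19.8 + (35−22.77)²/22.77 + (35−35.64)²/35.64
   = 1.104 + 2.335 + 6.569 + 0.011
Sum = 10.02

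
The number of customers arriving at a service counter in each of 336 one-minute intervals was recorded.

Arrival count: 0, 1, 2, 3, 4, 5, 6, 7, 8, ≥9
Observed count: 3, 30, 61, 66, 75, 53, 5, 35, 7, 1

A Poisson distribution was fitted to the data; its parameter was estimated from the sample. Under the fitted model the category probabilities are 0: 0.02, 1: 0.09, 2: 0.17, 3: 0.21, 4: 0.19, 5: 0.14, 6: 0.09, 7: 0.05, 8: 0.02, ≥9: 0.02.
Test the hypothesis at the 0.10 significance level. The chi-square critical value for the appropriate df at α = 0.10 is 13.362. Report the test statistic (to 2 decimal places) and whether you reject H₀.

Expected counts E_i = n·p_i: 336×0.02 = 6.72, 336×0.09 = 30.24, 336×0.17 = 57.12, 336×0.21 = 70.56, 336×0.19 = 63.84, 336×0.14 = 47.04, 336×0.09 = 30.24, 336×0.05 = 16.8, 336×0.02 = 6.72, 336×0.02 = 6.72.
cat         O        E   (O−E)²/E
0           3     6.72      2.059
1          30    30.24      0.002
2          61    57.12      0.264
3          66    70.56      0.295
4          75    63.84      1.951
5          53    47.04      0.755
6           5    30.24     21.067
7          35     16.8     19.717
8           7     6.72      0.012
≥9          1     6.72      4.869
Sum = 50.99
df = 8. Since 50.99 > 13.362, we reject H₀.

50.99; reject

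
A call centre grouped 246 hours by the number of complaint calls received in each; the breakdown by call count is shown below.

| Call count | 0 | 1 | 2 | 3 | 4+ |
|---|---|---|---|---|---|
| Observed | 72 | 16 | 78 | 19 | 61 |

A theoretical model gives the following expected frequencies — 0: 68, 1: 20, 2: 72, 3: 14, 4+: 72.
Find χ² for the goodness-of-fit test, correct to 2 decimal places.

cat         O        E   (O−E)²/E
0          72       68      0.235
1          16       20      0.800
2          78       72      0.500
3          19       14      1.786
4+         61       72      1.681
Sum = 5.00

5.00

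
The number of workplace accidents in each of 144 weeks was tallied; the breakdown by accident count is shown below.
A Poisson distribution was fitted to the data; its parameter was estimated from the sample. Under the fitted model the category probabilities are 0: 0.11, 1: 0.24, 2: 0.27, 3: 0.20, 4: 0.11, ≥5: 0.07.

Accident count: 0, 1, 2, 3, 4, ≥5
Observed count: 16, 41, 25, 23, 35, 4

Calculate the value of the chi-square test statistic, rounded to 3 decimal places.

34.168

Expected counts E_i = n·p_i: 144×0.11 = 15.84, 144×0.24 = 34.56, 144×0.27 = 38.88, 144×0.20 = 28.8, 144×0.11 = 15.84, 144×0.07 = 10.08.
χ² = (16−15.84)²/15.84 + (41−34.56)²/34.56 + (25−38.88)²/38.88 + (23−28.8)²/28.8 + (35−15.84)²/15.84 + (4−10.08)²/10.08
   = 0.0016 + 1.2000 + 4.9551 + 1.1681 + 23.1759 + 3.6673
Sum = 34.168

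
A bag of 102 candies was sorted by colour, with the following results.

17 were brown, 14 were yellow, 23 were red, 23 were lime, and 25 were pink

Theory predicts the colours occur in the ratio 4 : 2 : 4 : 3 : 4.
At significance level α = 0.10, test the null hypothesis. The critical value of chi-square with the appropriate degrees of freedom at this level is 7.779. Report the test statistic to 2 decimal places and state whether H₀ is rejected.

Ratio total = 17. Expected counts: 102×4/17 = 24, 102×2/17 = 12, 102×4/17 = 24, 102×3/17 = 18, 102×4/17 = 24.
cat         O        E   (O−E)²/E
brown      17       24      2.042
yellow     14       12      0.333
red        23       24      0.042
lime       23       18      1.389
pink       25       24      0.042
Sum = 3.85
df = 4. Since 3.85 < 7.779, we do not reject H₀.

3.85; do not reject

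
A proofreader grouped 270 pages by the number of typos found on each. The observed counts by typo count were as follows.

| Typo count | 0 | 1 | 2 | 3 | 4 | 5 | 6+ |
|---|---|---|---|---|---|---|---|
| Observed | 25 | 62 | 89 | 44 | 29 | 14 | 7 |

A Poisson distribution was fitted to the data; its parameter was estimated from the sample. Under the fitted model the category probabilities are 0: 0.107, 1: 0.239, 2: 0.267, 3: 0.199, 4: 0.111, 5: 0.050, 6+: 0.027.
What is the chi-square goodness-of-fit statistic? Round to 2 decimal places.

6.41

Expected counts E_i = n·p_i: 270×0.107 = 28.89, 270×0.239 = 64.53, 270×0.267 = 72.09, 270×0.199 = 53.73, 270×0.111 = 29.97, 270×0.050 = 13.5, 270×0.027 = 7.29.
cat         O        E   (O−E)²/E
0          25    28.89      0.524
1          62    64.53      0.099
2          89    72.09      3.967
3          44    53.73      1.762
4          29    29.97      0.031
5          14     13.5      0.019
6+          7     7.29      0.012
Sum = 6.41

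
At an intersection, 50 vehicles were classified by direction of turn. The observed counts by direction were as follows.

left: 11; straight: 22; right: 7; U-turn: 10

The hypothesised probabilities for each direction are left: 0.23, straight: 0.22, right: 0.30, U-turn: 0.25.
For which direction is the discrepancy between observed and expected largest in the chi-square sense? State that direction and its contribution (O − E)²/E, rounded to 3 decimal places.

Expected counts E_i = n·p_i: 50×0.23 = 11.5, 50×0.22 = 11, 50×0.30 = 15, 50×0.25 = 12.5.
cat           O        E   (O−E)²/E
left         11     11.5     0.0217
straight     22       11    11.0000
right         7       15     4.2667
U-turn       10     12.5     0.5000
The largest term is for straight: 11.000.

straight, 11.000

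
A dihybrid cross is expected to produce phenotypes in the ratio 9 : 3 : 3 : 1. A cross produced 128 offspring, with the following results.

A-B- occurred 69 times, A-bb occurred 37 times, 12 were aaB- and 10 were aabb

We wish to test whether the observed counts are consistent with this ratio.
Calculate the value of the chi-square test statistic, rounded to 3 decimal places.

Ratio total = 16. Expected counts: 128×9/16 = 72, 128×3/16 = 24, 128×3/16 = 24, 128×1/16 = 8.
A-B-: (69 − 72)²/72 = 9/72 = 0.1250
A-bb: (37 − 24)²/24 = 169/24 = 7.0417
aaB-: (12 − 24)²/24 = 144/24 = 6.0000
aabb: (10 − 8)²/8 = 4/8 = 0.5000
Sum = 13.667

13.667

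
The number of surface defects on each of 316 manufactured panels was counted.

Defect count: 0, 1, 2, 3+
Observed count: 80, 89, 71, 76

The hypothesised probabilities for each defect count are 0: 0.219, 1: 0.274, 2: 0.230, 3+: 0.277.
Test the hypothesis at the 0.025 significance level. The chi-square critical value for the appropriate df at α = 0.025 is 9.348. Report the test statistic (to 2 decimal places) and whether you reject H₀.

3.31; do not reject

Expected counts E_i = n·p_i: 316×0.219 = 69.204, 316×0.274 = 86.584, 316×0.230 = 72.68, 316×0.277 = 87.532.
χ² = (80−69.204)²/69.204 + (89−86.584)²/86.584 + (71−72.68)²/72.68 + (76−87.532)²/87.532
   = 1.684 + 0.067 + 0.039 + 1.519
Sum = 3.31
df = 3. Since 3.31 < 9.348, we do not reject H₀.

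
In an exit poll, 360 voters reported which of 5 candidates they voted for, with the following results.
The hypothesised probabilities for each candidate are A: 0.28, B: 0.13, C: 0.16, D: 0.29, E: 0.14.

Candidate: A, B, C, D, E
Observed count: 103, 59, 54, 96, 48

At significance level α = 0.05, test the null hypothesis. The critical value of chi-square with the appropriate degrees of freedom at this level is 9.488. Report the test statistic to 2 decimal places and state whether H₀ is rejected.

Expected counts E_i = n·p_i: 360×0.28 = 100.8, 360×0.13 = 46.8, 360×0.16 = 57.6, 360×0.29 = 104.4, 360×0.14 = 50.4.
χ² = (103−100.8)²/100.8 + (59−46.8)²/46.8 + (54−57.6)²/57.6 + (96−104.4)²/104.4 + (48−50.4)²/50.4
   = 0.048 + 3.180 + 0.225 + 0.676 + 0.114
Sum = 4.24
df = 4. Since 4.24 < 9.488, we do not reject H₀.

4.24; do not reject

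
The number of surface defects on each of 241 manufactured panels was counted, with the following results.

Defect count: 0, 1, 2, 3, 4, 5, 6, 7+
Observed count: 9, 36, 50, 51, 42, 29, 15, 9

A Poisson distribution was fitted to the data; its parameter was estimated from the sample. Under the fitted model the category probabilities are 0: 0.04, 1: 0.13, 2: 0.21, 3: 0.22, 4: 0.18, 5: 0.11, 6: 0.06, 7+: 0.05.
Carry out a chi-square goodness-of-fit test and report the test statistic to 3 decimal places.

Expected counts E_i = n·p_i: 241×0.04 = 9.64, 241×0.13 = 31.33, 241×0.21 = 50.61, 241×0.22 = 53.02, 241×0.18 = 43.38, 241×0.11 = 26.51, 241×0.06 = 14.46, 241×0.05 = 12.05.
0: (9 − 9.64)²/9.64 = 0.4096/9.64 = 0.0425
1: (36 − 31.33)²/31.33 = 21.8089/31.33 = 0.6961
2: (50 − 50.61)²/50.61 = 0.3721/50.61 = 0.0074
3: (51 − 53.02)²/53.02 = 4.0804/53.02 = 0.0770
4: (42 − 43.38)²/43.38 = 1.9044/43.38 = 0.0439
5: (29 − 26.51)²/26.51 = 6.2001/26.51 = 0.2339
6: (15 − 14.46)²/14.46 = 0.2916/14.46 = 0.0202
7+: (9 − 12.05)²/12.05 = 9.3025/12.05 = 0.7720
Sum = 1.893

1.893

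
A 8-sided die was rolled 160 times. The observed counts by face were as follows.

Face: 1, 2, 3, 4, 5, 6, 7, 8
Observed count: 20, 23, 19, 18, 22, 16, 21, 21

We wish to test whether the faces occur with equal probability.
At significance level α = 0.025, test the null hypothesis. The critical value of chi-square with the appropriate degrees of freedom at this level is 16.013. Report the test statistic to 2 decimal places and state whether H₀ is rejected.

Expected count for each of the 8 categories: 160/8 = 20.
χ² = (20−20)²/20 + (23−20)²/20 + (19−20)²/20 + (18−20)²/20 + (22−20)²/20 + (16−20)²/20 + (21−20)²/20 + (21−20)²/20
   = 0.000 + 0.450 + 0.050 + 0.200 + 0.200 + 0.800 + 0.050 + 0.050
Sum = 1.80
df = 7. Since 1.80 < 16.013, we do not reject H₀.

1.80; do not reject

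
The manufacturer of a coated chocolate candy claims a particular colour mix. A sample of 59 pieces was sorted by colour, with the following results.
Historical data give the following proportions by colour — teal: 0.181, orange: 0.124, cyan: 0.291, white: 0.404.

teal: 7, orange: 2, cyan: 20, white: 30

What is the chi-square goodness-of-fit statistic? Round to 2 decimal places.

Expected counts E_i = n·p_i: 59×0.181 = 10.679, 59×0.124 = 7.316, 59×0.291 = 17.169, 59×0.404 = 23.836.
cat         O        E   (O−E)²/E
teal        7   10.679      1.267
orange      2    7.316      3.863
cyan       20   17.169      0.467
white      30   23.836      1.594
Sum = 7.19

7.19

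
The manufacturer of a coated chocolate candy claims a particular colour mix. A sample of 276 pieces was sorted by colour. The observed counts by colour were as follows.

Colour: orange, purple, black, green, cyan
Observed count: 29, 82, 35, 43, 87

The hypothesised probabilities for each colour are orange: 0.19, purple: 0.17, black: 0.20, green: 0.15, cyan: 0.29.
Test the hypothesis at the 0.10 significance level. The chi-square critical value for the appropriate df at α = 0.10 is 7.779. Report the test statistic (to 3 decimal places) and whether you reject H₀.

44.764; reject

Expected counts E_i = n·p_i: 276×0.19 = 52.44, 276×0.17 = 46.92, 276×0.20 = 55.2, 276×0.15 = 41.4, 276×0.29 = 80.04.
orange: (29 − 52.44)²/52.44 = 549.4336/52.44 = 10.4774
purple: (82 − 46.92)²/46.92 = 1230.6064/46.92 = 26.2278
black: (35 − 55.2)²/55.2 = 408.04/55.2 = 7.3920
green: (43 − 41.4)²/41.4 = 2.56/41.4 = 0.0618
cyan: (87 − 80.04)²/80.04 = 48.4416/80.04 = 0.6052
Sum = 44.764
df = 4. Since 44.764 > 7.779, we reject H₀.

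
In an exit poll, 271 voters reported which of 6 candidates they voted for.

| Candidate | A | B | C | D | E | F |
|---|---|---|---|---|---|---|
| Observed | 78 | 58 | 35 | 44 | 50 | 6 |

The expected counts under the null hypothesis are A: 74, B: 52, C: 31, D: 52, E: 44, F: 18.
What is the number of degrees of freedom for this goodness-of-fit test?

There are k = 6 categories and no parameters were estimated from the data, so df = 6 − 1 = 5.

5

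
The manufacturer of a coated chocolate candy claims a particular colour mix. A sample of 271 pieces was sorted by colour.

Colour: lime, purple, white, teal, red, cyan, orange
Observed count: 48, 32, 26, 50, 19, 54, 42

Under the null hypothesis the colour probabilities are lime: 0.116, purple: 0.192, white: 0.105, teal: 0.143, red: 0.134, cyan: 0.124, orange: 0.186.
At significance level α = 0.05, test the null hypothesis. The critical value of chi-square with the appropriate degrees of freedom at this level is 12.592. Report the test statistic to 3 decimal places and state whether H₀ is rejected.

41.952; reject

Expected counts E_i = n·p_i: 271×0.116 = 31.436, 271×0.192 = 52.032, 271×0.105 = 28.455, 271×0.143 = 38.753, 271×0.134 = 36.314, 271×0.124 = 33.604, 271×0.186 = 50.406.
χ² = (48−31.436)²/31.436 + (32−52.032)²/52.032 + (26−28.455)²/28.455 + (50−38.753)²/38.753 + (19−36.314)²/36.314 + (54−33.604)²/33.604 + (42−50.406)²/50.406
   = 8.7278 + 7.7122 + 0.2118 + 3.2641 + 8.2551 + 12.3794 + 1.4018
Sum = 41.952
df = 6. Since 41.952 > 12.592, we reject H₀.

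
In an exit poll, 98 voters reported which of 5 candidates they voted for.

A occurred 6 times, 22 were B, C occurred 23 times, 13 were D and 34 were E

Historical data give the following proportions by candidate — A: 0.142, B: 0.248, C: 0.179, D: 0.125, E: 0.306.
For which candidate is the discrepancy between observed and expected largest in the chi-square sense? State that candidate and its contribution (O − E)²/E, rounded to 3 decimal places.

Expected counts E_i = n·p_i: 98×0.142 = 13.916, 98×0.248 = 24.304, 98×0.179 = 17.542, 98×0.125 = 12.25, 98×0.306 = 29.988.
A: (6 − 13.916)²/13.916 = 62.663056/13.916 = 4.5030
B: (22 − 24.304)²/24.304 = 5.308416/24.304 = 0.2184
C: (23 − 17.542)²/17.542 = 29.789764/17.542 = 1.6982
D: (13 − 12.25)²/12.25 = 0.5625/12.25 = 0.0459
E: (34 − 29.988)²/29.988 = 16.096144/29.988 = 0.5368
The largest term is for A: 4.503.

A, 4.503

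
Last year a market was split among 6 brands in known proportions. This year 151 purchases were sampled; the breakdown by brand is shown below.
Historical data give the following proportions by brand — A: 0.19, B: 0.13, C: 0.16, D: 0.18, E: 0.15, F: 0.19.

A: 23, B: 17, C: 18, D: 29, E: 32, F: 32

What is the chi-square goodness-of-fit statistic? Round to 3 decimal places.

7.415

Expected counts E_i = n·p_i: 151×0.19 = 28.69, 151×0.13 = 19.63, 151×0.16 = 24.16, 151×0.18 = 27.18, 151×0.15 = 22.65, 151×0.19 = 28.69.
A: (23 − 28.69)²/28.69 = 32.3761/28.69 = 1.1285
B: (17 − 19.63)²/19.63 = 6.9169/19.63 = 0.3524
C: (18 − 24.16)²/24.16 = 37.9456/24.16 = 1.5706
D: (29 − 27.18)²/27.18 = 3.3124/27.18 = 0.1219
E: (32 − 22.65)²/22.65 = 87.4225/22.65 = 3.8597
F: (32 − 28.69)²/28.69 = 10.9561/28.69 = 0.3819
Sum = 7.415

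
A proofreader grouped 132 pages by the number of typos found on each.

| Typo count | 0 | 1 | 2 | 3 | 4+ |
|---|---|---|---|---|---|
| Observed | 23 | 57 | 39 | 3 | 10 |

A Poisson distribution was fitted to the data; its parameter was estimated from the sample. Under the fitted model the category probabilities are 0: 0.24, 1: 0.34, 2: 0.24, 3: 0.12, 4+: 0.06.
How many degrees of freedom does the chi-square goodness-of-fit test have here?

There are k = 5 categories and 1 parameter estimated from the data, so df = 5 − 1 − 1 = 3.

3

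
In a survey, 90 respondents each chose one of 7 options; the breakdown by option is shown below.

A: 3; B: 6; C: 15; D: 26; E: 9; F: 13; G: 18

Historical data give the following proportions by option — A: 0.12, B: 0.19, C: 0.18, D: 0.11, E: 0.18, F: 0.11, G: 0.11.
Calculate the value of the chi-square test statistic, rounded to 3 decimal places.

Expected counts E_i = n·p_i: 90×0.12 = 10.8, 90×0.19 = 17.1, 90×0.18 = 16.2, 90×0.11 = 9.9, 90×0.18 = 16.2, 90×0.11 = 9.9, 90×0.11 = 9.9.
χ² = (3−10.8)²/10.8 + (6−17.1)²/17.1 + (15−16.2)²/16.2 + (26−9.9)²/9.9 + (9−16.2)²/16.2 + (13−9.9)²/9.9 + (18−9.9)²/9.9
   = 5.6333 + 7.2053 + 0.0889 + 26.1828 + 3.2000 + 0.9707 + 6.6273
Sum = 49.908

49.908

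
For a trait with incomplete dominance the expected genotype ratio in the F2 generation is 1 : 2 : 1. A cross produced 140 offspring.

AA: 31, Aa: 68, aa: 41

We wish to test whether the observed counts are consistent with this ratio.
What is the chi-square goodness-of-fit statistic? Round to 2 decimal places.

1.54

Ratio total = 4. Expected counts: 140×1/4 = 35, 140×2/4 = 70, 140×1/4 = 35.
AA: (31 − 35)²/35 = 16/35 = 0.457
Aa: (68 − 70)²/70 = 4/70 = 0.057
aa: (41 − 35)²/35 = 36/35 = 1.029
Sum = 1.54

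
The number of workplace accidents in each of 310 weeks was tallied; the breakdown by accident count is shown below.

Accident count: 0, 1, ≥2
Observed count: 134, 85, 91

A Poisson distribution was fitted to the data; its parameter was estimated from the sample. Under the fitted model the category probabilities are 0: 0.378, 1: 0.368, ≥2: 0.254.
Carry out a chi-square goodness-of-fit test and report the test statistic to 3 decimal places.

Expected counts E_i = n·p_i: 310×0.378 = 117.18, 310×0.368 = 114.08, 310×0.254 = 78.74.
cat         O        E   (O−E)²/E
0         134   117.18     2.4143
1          85   114.08     7.4127
≥2         91    78.74     1.9089
Sum = 11.736

11.736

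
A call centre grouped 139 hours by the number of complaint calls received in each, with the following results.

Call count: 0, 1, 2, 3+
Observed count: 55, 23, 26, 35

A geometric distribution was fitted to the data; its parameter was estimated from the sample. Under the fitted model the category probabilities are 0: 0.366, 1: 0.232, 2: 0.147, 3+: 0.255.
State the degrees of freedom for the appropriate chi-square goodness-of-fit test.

2

There are k = 4 categories and 1 parameter estimated from the data, so df = 4 − 1 − 1 = 2.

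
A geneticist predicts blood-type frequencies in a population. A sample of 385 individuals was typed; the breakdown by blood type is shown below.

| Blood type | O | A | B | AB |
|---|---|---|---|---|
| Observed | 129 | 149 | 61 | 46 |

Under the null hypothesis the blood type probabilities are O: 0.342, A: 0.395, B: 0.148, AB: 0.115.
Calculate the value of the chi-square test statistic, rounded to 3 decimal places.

0.467

Expected counts E_i = n·p_i: 385×0.342 = 131.67, 385×0.395 = 152.075, 385×0.148 = 56.98, 385×0.115 = 44.275.
χ² = (129−131.67)²/131.67 + (149−152.075)²/152.075 + (61−56.98)²/56.98 + (46−44.275)²/44.275
   = 0.0541 + 0.0622 + 0.2836 + 0.0672
Sum = 0.467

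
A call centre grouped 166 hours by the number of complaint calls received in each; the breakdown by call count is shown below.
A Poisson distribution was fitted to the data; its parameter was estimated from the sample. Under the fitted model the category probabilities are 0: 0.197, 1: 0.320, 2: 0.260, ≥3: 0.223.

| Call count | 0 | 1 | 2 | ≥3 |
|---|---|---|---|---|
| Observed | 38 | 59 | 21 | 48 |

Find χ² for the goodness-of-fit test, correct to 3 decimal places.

Expected counts E_i = n·p_i: 166×0.197 = 32.702, 166×0.320 = 53.12, 166×0.260 = 43.16, 166×0.223 = 37.018.
0: (38 − 32.702)²/32.702 = 28.068804/32.702 = 0.8583
1: (59 − 53.12)²/53.12 = 34.5744/53.12 = 0.6509
2: (21 − 43.16)²/43.16 = 491.0656/43.16 = 11.3778
≥3: (48 − 37.018)²/37.018 = 120.604324/37.018 = 3.2580
Sum = 16.145

16.145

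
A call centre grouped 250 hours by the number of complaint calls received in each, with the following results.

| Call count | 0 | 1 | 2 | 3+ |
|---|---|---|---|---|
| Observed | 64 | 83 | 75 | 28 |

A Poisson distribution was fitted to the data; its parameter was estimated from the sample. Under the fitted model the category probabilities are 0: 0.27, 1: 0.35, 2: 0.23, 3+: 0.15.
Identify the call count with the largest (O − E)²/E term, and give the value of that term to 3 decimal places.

Expected counts E_i = n·p_i: 250×0.27 = 67.5, 250×0.35 = 87.5, 250×0.23 = 57.5, 250×0.15 = 37.5.
cat         O        E   (O−E)²/E
0          64     67.5     0.1815
1          83     87.5     0.2314
2          75     57.5     5.3261
3+         28     37.5     2.4067
The largest term is for 2: 5.326.

2, 5.326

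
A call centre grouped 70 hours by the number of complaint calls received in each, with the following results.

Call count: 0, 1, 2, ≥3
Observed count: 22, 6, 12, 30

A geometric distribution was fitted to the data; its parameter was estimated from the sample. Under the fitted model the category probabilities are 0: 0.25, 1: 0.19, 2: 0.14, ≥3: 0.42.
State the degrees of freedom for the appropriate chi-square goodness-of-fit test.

There are k = 4 categories and 1 parameter estimated from the data, so df = 4 − 1 − 1 = 2.

2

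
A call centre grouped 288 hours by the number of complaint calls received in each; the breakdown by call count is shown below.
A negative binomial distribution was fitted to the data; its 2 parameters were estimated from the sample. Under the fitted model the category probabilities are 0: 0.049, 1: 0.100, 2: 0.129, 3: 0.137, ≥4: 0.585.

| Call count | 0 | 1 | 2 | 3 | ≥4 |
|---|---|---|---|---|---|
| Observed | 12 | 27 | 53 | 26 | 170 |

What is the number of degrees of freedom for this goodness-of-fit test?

2

There are k = 5 categories and 2 parameters estimated from the data, so df = 5 − 1 − 2 = 2.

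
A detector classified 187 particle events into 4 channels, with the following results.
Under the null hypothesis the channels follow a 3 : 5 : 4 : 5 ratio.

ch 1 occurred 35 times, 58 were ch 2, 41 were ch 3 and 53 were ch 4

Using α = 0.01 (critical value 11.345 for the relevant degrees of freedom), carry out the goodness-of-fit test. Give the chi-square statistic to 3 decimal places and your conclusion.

0.562; do not reject

Ratio total = 17. Expected counts: 187×3/17 = 33, 187×5/17 = 55, 187×4/17 = 44, 187×5/17 = 55.
ch 1: (35 − 33)²/33 = 4/33 = 0.1212
ch 2: (58 − 55)²/55 = 9/55 = 0.1636
ch 3: (41 − 44)²/44 = 9/44 = 0.2045
ch 4: (53 − 55)²/55 = 4/55 = 0.0727
Sum = 0.562
df = 3. Since 0.562 < 11.345, we do not reject H₀.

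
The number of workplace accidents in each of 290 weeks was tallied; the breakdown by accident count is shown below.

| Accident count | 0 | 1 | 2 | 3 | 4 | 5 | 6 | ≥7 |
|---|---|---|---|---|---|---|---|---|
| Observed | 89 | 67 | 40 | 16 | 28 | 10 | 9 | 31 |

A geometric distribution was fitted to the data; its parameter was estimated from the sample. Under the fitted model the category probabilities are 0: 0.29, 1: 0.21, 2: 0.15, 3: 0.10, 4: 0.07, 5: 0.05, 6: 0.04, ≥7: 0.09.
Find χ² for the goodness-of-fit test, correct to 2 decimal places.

Expected counts E_i = n·p_i: 290×0.29 = 84.1, 290×0.21 = 60.9, 290×0.15 = 43.5, 290×0.10 = 29, 290×0.07 = 20.3, 290×0.05 = 14.5, 290×0.04 = 11.6, 290×0.09 = 26.1.
cat         O        E   (O−E)²/E
0          89     84.1      0.285
1          67     60.9      0.611
2          40     43.5      0.282
3          16       29      5.828
4          28     20.3      2.921
5          10     14.5      1.397
6           9     11.6      0.583
≥7         31     26.1      0.920
Sum = 12.83

12.83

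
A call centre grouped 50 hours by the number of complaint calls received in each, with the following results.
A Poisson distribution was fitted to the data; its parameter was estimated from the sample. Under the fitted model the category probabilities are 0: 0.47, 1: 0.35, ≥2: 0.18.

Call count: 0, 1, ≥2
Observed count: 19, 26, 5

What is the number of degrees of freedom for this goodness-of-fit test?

1

There are k = 3 categories and 1 parameter estimated from the data, so df = 3 − 1 − 1 = 1.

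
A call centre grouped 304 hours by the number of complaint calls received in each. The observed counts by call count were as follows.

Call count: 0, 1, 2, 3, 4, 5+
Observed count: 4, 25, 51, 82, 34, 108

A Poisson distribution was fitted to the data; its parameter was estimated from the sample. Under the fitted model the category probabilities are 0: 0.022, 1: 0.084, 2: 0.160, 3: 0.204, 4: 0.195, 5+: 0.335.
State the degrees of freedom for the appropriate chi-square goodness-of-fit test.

4

There are k = 6 categories and 1 parameter estimated from the data, so df = 6 − 1 − 1 = 4.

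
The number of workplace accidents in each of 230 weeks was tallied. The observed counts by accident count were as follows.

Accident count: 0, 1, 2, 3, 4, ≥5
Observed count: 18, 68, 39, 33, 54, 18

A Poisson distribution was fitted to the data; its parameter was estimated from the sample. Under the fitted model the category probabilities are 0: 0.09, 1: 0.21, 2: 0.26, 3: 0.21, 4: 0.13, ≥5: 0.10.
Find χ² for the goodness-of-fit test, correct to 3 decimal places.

40.981

Expected counts E_i = n·p_i: 230×0.09 = 20.7, 230×0.21 = 48.3, 230×0.26 = 59.8, 230×0.21 = 48.3, 230×0.13 = 29.9, 230×0.10 = 23.
cat         O        E   (O−E)²/E
0          18     20.7     0.3522
1          68     48.3     8.0350
2          39     59.8     7.2348
3          33     48.3     4.8466
4          54     29.9    19.4251
≥5         18       23     1.0870
Sum = 40.981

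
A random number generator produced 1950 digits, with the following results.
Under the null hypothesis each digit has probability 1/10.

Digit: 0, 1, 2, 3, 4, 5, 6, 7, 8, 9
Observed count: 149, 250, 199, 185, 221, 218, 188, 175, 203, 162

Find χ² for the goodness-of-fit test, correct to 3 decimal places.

41.354

Expected count for each of the 10 categories: 1950/10 = 195.
0: (149 − 195)²/195 = 2116/195 = 10.8513
1: (250 − 195)²/195 = 3025/195 = 15.5128
2: (199 − 195)²/195 = 16/195 = 0.0821
3: (185 − 195)²/195 = 100/195 = 0.5128
4: (221 − 195)²/195 = 676/195 = 3.4667
5: (218 − 195)²/195 = 529/195 = 2.7128
6: (188 − 195)²/195 = 49/195 = 0.2513
7: (175 − 195)²/195 = 400/195 = 2.0513
8: (203 − 195)²/195 = 64/195 = 0.3282
9: (162 − 195)²/195 = 1089/195 = 5.5846
Sum = 41.354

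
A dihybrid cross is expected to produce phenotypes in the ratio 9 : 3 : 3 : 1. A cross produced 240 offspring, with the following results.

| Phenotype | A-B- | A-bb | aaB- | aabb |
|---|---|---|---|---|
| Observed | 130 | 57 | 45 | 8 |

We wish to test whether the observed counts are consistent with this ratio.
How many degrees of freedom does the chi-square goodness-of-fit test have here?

3

There are k = 4 categories and no parameters were estimated from the data, so df = 4 − 1 = 3.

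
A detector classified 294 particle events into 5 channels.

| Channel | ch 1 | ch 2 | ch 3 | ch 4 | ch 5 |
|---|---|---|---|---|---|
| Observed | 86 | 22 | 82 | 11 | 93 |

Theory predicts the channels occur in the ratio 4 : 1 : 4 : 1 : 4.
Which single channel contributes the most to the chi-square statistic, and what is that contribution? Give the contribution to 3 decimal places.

ch 4, 4.762

Ratio total = 14. Expected counts: 294×4/14 = 84, 294×1/14 = 21, 294×4/14 = 84, 294×1/14 = 21, 294×4/14 = 84.
χ² = (86−84)²/84 + (22−21)²/21 + (82−84)²/84 + (11−21)²/21 + (93−84)²/84
   = 0.0476 + 0.0476 + 0.0476 + 4.7619 + 0.9643
The largest term is for ch 4: 4.762.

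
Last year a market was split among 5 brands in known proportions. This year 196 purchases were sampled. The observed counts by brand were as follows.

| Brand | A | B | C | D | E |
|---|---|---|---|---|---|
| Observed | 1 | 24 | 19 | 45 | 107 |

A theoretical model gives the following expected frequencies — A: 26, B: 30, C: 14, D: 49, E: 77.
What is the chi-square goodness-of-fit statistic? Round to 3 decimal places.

39.039

A: (1 − 26)²/26 = 625/26 = 24.0385
B: (24 − 30)²/30 = 36/30 = 1.2000
C: (19 − 14)²/14 = 25/14 = 1.7857
D: (45 − 49)²/49 = 16/49 = 0.3265
E: (107 − 77)²/77 = 900/77 = 11.6883
Sum = 39.039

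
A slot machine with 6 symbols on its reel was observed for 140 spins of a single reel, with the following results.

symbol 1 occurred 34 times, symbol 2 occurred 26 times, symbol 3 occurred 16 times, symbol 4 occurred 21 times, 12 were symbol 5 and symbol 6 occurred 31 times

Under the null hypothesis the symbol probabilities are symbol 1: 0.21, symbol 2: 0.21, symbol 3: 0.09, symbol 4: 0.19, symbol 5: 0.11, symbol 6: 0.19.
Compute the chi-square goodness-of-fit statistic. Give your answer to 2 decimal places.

Expected counts E_i = n·p_i: 140×0.21 = 29.4, 140×0.21 = 29.4, 140×0.09 = 12.6, 140×0.19 = 26.6, 140×0.11 = 15.4, 140×0.19 = 26.6.
cat           O        E   (O−E)²/E
symbol 1     34     29.4      0.720
symbol 2     26     29.4      0.393
symbol 3     16     12.6      0.917
symbol 4     21     26.6      1.179
symbol 5     12     15.4      0.751
symbol 6     31     26.6      0.728
Sum = 4.69

4.69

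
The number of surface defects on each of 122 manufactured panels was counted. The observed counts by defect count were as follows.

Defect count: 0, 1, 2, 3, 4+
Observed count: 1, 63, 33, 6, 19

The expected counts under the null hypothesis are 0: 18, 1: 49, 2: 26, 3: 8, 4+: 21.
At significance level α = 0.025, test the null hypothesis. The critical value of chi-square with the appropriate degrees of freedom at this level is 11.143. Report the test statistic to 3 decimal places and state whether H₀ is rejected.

22.631; reject

χ² = (1−18)²/18 + (63−49)²/49 + (33−26)²/26 + (6−8)²/8 + (19−21)²/21
   = 16.0556 + 4.0000 + 1.8846 + 0.5000 + 0.1905
Sum = 22.631
df = 4. Since 22.631 > 11.143, we reject H₀.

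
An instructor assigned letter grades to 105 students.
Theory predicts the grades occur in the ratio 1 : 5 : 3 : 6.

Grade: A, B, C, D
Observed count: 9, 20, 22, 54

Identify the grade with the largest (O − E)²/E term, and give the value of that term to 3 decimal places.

B, 6.429

Ratio total = 15. Expected counts: 105×1/15 = 7, 105×5/15 = 35, 105×3/15 = 21, 105×6/15 = 42.
χ² = (9−7)²/7 + (20−35)²/35 + (22−21)²/21 + (54−42)²/42
   = 0.5714 + 6.4286 + 0.0476 + 3.4286
The largest term is for B: 6.429.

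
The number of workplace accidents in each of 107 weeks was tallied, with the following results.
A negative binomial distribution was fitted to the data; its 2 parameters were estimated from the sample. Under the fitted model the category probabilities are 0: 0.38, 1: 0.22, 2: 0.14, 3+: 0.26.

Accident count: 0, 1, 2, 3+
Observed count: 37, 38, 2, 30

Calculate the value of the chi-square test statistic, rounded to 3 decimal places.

Expected counts E_i = n·p_i: 107×0.38 = 40.66, 107×0.22 = 23.54, 107×0.14 = 14.98, 107×0.26 = 27.82.
cat         O        E   (O−E)²/E
0          37    40.66     0.3295
1          38    23.54     8.8824
2           2    14.98    11.2470
3+         30    27.82     0.1708
Sum = 20.630

20.630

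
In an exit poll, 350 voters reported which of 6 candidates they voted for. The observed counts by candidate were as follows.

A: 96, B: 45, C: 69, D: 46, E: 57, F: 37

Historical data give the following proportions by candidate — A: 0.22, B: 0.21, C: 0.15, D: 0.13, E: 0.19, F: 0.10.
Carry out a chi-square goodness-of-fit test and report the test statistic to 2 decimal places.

Expected counts E_i = n·p_i: 350×0.22 = 77, 350×0.21 = 73.5, 350×0.15 = 52.5, 350×0.13 = 45.5, 350×0.19 = 66.5, 350×0.10 = 35.
χ² = (96−77)²/77 + (45−73.5)²/73.5 + (69−52.5)²/52.5 + (46−45.5)²/45.5 + (57−66.5)²/66.5 + (37−35)²/35
   = 4.688 + 11.051 + 5.186 + 0.005 + 1.357 + 0.114
Sum = 22.40

22.40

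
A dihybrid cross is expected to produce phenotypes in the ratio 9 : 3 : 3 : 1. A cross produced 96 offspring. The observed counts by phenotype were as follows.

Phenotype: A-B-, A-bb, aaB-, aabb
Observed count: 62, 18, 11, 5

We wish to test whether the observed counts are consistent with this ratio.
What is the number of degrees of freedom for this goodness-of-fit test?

There are k = 4 categories and no parameters were estimated from the data, so df = 4 − 1 = 3.

3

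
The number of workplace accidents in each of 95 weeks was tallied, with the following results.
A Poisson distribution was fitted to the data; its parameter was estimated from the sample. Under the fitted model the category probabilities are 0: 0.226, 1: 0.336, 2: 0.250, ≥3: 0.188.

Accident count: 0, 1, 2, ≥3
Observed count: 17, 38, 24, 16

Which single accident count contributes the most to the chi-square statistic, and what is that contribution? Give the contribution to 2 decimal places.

Expected counts E_i = n·p_i: 95×0.226 = 21.47, 95×0.336 = 31.92, 95×0.250 = 23.75, 95×0.188 = 17.86.
χ² = (17−21.47)²/21.47 + (38−31.92)²/31.92 + (24−23.75)²/23.75 + (16−17.86)²/17.86
   = 0.931 + 1.158 + 0.003 + 0.194
The largest term is for 1: 1.16.

1, 1.16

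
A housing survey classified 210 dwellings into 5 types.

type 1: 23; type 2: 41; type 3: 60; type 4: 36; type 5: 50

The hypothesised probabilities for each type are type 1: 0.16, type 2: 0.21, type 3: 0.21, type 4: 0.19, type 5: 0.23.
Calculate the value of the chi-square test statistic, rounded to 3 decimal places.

Expected counts E_i = n·p_i: 210×0.16 = 33.6, 210×0.21 = 44.1, 210×0.21 = 44.1, 210×0.19 = 39.9, 210×0.23 = 48.3.
χ² = (23−33.6)²/33.6 + (41−44.1)²/44.1 + (60−44.1)²/44.1 + (36−39.9)²/39.9 + (50−48.3)²/48.3
   = 3.3440 + 0.2179 + 5.7327 + 0.3812 + 0.0598
Sum = 9.736

9.736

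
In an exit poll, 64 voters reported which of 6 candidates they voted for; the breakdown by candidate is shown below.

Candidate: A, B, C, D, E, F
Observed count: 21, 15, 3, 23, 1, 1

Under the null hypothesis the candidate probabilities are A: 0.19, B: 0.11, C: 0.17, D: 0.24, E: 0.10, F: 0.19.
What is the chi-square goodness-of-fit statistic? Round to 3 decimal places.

Expected counts E_i = n·p_i: 64×0.19 = 12.16, 64×0.11 = 7.04, 64×0.17 = 10.88, 64×0.24 = 15.36, 64×0.10 = 6.4, 64×0.19 = 12.16.
A: (21 − 12.16)²/12.16 = 78.1456/12.16 = 6.4264
B: (15 − 7.04)²/7.04 = 63.3616/7.04 = 9.0002
C: (3 − 10.88)²/10.88 = 62.0944/10.88 = 5.7072
D: (23 − 15.36)²/15.36 = 58.3696/15.36 = 3.8001
E: (1 − 6.4)²/6.4 = 29.16/6.4 = 4.5563
F: (1 − 12.16)²/12.16 = 124.5456/12.16 = 10.2422
Sum = 39.732

39.732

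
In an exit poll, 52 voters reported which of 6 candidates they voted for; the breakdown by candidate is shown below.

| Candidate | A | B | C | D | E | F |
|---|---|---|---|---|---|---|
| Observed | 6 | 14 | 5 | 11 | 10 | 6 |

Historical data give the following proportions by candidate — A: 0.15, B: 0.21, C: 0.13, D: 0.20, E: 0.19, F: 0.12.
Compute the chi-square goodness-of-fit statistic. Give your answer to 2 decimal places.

Expected counts E_i = n·p_i: 52×0.15 = 7.8, 52×0.21 = 10.92, 52×0.13 = 6.76, 52×0.20 = 10.4, 52×0.19 = 9.88, 52×0.12 = 6.24.
A: (6 − 7.8)²/7.8 = 3.24/7.8 = 0.415
B: (14 − 10.92)²/10.92 = 9.4864/10.92 = 0.869
C: (5 − 6.76)²/6.76 = 3.0976/6.76 = 0.458
D: (11 − 10.4)²/10.4 = 0.36/10.4 = 0.035
E: (10 − 9.88)²/9.88 = 0.0144/9.88 = 0.001
F: (6 − 6.24)²/6.24 = 0.0576/6.24 = 0.009
Sum = 1.79

1.79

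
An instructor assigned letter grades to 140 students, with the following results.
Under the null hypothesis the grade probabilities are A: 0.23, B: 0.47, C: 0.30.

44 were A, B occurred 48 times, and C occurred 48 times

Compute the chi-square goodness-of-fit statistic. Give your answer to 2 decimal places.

Expected counts E_i = n·p_i: 140×0.23 = 32.2, 140×0.47 = 65.8, 140×0.30 = 42.
χ² = (44−32.2)²/32.2 + (48−65.8)²/65.8 + (48−42)²/42
   = 4.324 + 4.815 + 0.857
Sum = 10.00

10.00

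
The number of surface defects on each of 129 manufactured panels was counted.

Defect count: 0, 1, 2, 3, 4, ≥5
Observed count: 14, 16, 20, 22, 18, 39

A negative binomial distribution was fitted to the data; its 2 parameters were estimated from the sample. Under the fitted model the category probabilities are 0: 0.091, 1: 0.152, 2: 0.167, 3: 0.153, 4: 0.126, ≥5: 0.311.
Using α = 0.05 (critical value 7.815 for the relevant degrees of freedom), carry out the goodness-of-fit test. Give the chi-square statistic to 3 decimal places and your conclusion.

1.688; do not reject

Expected counts E_i = n·p_i: 129×0.091 = 11.739, 129×0.152 = 19.608, 129×0.167 = 21.543, 129×0.153 = 19.737, 129×0.126 = 16.254, 129×0.311 = 40.119.
0: (14 − 11.739)²/11.739 = 5.112121/11.739 = 0.4355
1: (16 − 19.608)²/19.608 = 13.017664/19.608 = 0.6639
2: (20 − 21.543)²/21.543 = 2.380849/21.543 = 0.1105
3: (22 − 19.737)²/19.737 = 5.121169/19.737 = 0.2595
4: (18 − 16.254)²/16.254 = 3.048516/16.254 = 0.1876
≥5: (39 − 40.119)²/40.119 = 1.252161/40.119 = 0.0312
Sum = 1.688
df = 3. Since 1.688 < 7.815, we do not reject H₀.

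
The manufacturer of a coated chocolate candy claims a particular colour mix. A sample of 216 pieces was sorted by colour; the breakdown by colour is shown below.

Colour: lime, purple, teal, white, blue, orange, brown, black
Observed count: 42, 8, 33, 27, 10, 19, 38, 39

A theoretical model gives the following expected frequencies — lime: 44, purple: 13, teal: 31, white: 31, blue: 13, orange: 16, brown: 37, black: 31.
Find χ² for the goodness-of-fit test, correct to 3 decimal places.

6.005

χ² = (42−44)²/44 + (8−13)²/13 + (33−31)²/31 + (27−31)²/31 + (10−13)²/13 + (19−16)²/16 + (38−37)²/37 + (39−31)²/31
   = 0.0909 + 1.9231 + 0.1290 + 0.5161 + 0.6923 + 0.5625 + 0.0270 + 2.0645
Sum = 6.005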